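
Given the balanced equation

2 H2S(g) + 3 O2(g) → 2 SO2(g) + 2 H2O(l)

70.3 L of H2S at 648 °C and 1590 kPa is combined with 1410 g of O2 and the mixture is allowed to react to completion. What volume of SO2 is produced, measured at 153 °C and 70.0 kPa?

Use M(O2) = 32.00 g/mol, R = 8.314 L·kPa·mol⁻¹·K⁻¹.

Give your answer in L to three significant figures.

n(H2S) = PV/RT = (1590 × 70.3) / (8.314 × 921.15) = 14.60 mol
n(O2) = 1410 / 32.00 = 44.06 mol
For 14.60 mol H2S, stoichiometry requires (3/2) × 14.60 = 21.90 mol O2; 44.06 mol is available, so H2S is limiting.
n(SO2) = (2/2) × 14.60 = 14.60 mol
V(SO2) = nRT/P = 14.60 × 8.314 × 426.15 / 70.0 = 739.0 L

739 L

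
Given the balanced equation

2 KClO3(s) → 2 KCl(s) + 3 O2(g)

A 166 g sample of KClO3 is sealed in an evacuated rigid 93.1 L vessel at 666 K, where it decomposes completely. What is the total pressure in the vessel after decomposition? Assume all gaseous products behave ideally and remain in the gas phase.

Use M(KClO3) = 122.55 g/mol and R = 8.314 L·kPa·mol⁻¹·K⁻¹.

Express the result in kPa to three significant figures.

n(KClO3) = 166 / 122.55 = 1.355 mol
n(gas produced) = (3/2) × 1.355 = 2.032 mol
P = nRT/V = 2.032 × 8.314 × 666 / 93.1 = 120.9 kPa

121 kPa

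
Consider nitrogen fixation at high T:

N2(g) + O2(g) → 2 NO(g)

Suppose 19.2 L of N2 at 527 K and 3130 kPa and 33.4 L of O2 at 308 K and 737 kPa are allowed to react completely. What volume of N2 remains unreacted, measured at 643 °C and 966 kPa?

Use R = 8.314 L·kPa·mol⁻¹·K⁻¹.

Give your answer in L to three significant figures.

n(N2) = PV/RT = (3130 × 19.2) / (8.314 × 527) = 13.72 mol
n(O2) = PV/RT = (737 × 33.4) / (8.314 × 308) = 9.613 mol
For 13.72 mol N2, stoichiometry requires (1/1) × 13.72 = 13.72 mol O2; 9.613 mol is available, so O2 is limiting.
n(N2) consumed = (1/1) × 9.613 = 9.613 mol; remaining = 13.72 − 9.613 = 4.107 mol
V(N2) = nRT/P = 4.107 × 8.314 × 916.15 / 966 = 32.38 L

32.4 L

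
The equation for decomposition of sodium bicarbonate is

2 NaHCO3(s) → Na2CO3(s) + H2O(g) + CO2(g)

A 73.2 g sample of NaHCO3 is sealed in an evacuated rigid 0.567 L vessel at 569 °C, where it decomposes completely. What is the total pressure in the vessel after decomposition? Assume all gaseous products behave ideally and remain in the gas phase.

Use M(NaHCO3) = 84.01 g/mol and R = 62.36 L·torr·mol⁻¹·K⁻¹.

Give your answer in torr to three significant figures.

n(NaHCO3) = 73.2 / 84.01 = 0.8713 mol
n(gas produced) = (2/2) × 0.8713 = 0.8713 mol
P = nRT/V = 0.8713 × 62.36 × 842.15 / 0.567 = 80700 torr

80700 torr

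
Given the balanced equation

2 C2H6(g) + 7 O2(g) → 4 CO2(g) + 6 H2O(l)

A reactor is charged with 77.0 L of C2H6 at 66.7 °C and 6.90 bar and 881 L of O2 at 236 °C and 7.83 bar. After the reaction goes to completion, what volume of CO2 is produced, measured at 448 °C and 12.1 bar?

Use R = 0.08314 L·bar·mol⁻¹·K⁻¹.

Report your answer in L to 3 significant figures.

186 L

n(C2H6) = PV/RT = (6.90 × 77.0) / (0.08314 × 339.85) = 18.80 mol
n(O2) = PV/RT = (7.83 × 881) / (0.08314 × 509.15) = 163.0 mol
For 18.80 mol C2H6, stoichiometry requires (7/2) × 18.80 = 65.80 mol O2; 163.0 mol is available, so C2H6 is limiting.
n(CO2) = (4/2) × 18.80 = 37.60 mol
V(CO2) = nRT/P = 37.60 × 0.08314 × 721.15 / 12.1 = 186.3 L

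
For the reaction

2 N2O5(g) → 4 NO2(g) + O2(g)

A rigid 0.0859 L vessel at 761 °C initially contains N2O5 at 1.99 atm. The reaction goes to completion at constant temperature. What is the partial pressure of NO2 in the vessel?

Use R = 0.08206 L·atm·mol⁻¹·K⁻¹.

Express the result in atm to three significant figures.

3.98 atm

n(N2O5)₀ = PV/RT = (1.99 × 0.0859) / (0.08206 × 1034.15) = 0.002014 mol
n(NO2) = (4/2) × 0.002014 = 0.004028 mol
P(NO2) = nRT/V = 0.004028 × 0.08206 × 1034.15 / 0.0859 = 3.979 atm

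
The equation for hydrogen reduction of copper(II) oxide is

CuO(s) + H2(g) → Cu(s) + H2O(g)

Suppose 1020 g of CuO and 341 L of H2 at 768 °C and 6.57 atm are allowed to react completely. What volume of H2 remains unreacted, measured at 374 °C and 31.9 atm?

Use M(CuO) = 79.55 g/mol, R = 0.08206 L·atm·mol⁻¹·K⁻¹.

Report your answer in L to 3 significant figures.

22.3 L

n(CuO) = 1020 / 79.55 = 12.82 mol
n(H2) = PV/RT = (6.57 × 341) / (0.08206 × 1041.15) = 26.22 mol
For 12.82 mol CuO, stoichiometry requires (1/1) × 12.82 = 12.82 mol H2; 26.22 mol is available, so CuO is limiting.
n(H2) consumed = (1/1) × 12.82 = 12.82 mol; remaining = 26.22 − 12.82 = 13.40 mol
V(H2) = nRT/P = 13.40 × 0.08206 × 647.15 / 31.9 = 22.31 L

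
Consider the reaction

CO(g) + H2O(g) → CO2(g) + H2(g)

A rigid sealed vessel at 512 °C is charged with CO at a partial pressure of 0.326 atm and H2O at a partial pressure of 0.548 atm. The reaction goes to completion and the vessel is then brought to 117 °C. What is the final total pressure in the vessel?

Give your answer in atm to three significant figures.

0.434 atm

At constant V, partial pressures at 512 °C are proportional to moles, so apply stoichiometry directly to pressures.
P(H2O) required for 0.326 atm of CO = (1/1) × 0.326 = 0.3260 atm; available 0.548 atm, so CO is limiting.
P(H2O) remaining = 0.548 − (1/1) × 0.326 = 0.2220 atm
P(gaseous products) = (1+1)/1 × 0.326 = 0.6520 atm
P_total at 512 °C = 0.2220 + 0.6520 = 0.8740 atm
Scaling to 117 °C: P = 0.8740 × 390.15/785.15 = 0.4343 atm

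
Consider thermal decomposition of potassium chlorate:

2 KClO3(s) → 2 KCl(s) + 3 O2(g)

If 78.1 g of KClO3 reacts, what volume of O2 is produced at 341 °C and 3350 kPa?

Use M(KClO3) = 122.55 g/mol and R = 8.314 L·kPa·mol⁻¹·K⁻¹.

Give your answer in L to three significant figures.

1.46 L

n(KClO3) = 78.10 / 122.55 = 0.6373 mol
n(O2) = (3/2) × 0.6373 = 0.9559 mol
V = nRT/P = 0.9559 × 8.314 × 614.15 / 3350 = 1.457 L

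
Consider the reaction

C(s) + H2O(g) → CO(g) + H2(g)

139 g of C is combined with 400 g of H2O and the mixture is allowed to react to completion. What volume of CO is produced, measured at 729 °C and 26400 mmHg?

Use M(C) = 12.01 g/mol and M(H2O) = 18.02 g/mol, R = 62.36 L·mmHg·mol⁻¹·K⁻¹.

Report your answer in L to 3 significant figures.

27.4 L

n(C) = 139 / 12.01 = 11.57 mol
n(H2O) = 400 / 18.02 = 22.20 mol
For 11.57 mol C, stoichiometry requires (1/1) × 11.57 = 11.57 mol H2O; 22.20 mol is available, so C is limiting.
n(CO) = (1/1) × 11.57 = 11.57 mol
V(CO) = nRT/P = 11.57 × 62.36 × 1002.15 / 26400 = 27.39 L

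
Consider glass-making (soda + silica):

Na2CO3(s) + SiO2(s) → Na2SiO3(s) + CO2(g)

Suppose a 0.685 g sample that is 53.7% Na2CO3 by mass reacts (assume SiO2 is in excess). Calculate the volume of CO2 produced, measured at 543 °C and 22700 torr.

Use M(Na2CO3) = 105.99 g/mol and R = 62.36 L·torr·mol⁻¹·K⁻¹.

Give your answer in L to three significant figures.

mass of Na2CO3 = 0.685 × 53.7/100 = 0.3678 g
n(Na2CO3) = 0.3678 / 105.99 = 0.003470 mol
n(CO2) = (1/1) × 0.003470 = 0.003470 mol
V = nRT/P = 0.003470 × 62.36 × 816.15 / 22700 = 0.007780 L

0.00778 L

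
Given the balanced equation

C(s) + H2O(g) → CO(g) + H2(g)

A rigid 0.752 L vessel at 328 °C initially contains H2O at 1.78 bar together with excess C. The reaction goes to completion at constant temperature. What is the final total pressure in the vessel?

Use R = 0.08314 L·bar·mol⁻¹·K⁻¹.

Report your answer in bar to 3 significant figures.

Rigid vessel, constant T ⇒ P scales with total gas moles (1 → 2).
P_final = (2/1) × 1.78 = 3.560 bar

3.56 bar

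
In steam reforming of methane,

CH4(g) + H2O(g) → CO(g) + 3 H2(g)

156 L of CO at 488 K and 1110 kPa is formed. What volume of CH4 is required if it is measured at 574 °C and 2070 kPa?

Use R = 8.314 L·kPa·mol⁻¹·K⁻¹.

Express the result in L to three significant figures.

145 L

n(CO) = PV/RT = (1110 × 156) / (8.314 × 488) = 42.68 mol
n(CH4) = (1/1) × 42.68 = 42.68 mol
V = nRT/P = 42.68 × 8.314 × 847.15 / 2070 = 145.2 L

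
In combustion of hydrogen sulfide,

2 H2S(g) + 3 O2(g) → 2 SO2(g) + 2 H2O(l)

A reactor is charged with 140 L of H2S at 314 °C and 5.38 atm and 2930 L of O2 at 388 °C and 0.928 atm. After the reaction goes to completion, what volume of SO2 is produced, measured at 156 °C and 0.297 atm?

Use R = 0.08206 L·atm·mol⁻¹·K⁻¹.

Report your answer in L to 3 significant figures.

1850 L

n(H2S) = PV/RT = (5.38 × 140) / (0.08206 × 587.15) = 15.63 mol
n(O2) = PV/RT = (0.928 × 2930) / (0.08206 × 661.15) = 50.12 mol
For 15.63 mol H2S, stoichiometry requires (3/2) × 15.63 = 23.45 mol O2; 50.12 mol is available, so H2S is limiting.
n(SO2) = (2/2) × 15.63 = 15.63 mol
V(SO2) = nRT/P = 15.63 × 0.08206 × 429.15 / 0.297 = 1853 L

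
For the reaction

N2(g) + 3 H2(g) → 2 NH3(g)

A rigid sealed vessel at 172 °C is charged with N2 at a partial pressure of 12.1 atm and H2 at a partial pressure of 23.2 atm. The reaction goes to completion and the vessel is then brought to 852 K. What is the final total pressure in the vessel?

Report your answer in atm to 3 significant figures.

38.0 atm

With V and T fixed, P_i ∝ n_i, so the mole ratios apply directly to partial pressures at 172 °C.
P(H2) required for 12.1 atm of N2 = (3/1) × 12.1 = 36.30 atm; available 23.2 atm, so H2 is limiting.
P(N2) remaining = 12.1 − (1/3) × 23.2 = 4.367 atm
P(gaseous products) = (2)/3 × 23.2 = 15.47 atm
P_total at 172 °C = 4.367 + 15.47 = 19.84 atm
Scaling to 852 K: P = 19.84 × 852/445.15 = 37.97 atm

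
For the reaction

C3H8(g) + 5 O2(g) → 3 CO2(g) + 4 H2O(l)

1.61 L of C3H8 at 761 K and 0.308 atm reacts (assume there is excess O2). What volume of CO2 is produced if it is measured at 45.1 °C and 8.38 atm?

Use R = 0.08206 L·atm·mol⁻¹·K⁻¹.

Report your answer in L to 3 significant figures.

0.0742 L

n(C3H8) = PV/RT = (0.308 × 1.61) / (0.08206 × 761) = 0.007941 mol
n(CO2) = (3/1) × 0.007941 = 0.02382 mol
V = nRT/P = 0.02382 × 0.08206 × 318.25 / 8.38 = 0.07423 L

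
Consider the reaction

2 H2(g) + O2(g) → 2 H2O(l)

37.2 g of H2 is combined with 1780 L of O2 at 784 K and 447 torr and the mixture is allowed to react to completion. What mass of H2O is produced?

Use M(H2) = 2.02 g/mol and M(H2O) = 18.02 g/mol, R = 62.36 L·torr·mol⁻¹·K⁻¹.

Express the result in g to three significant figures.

n(H2) = 37.2 / 2.02 = 18.42 mol
n(O2) = PV/RT = (447 × 1780) / (62.36 × 784) = 16.27 mol
For 18.42 mol H2, stoichiometry requires (1/2) × 18.42 = 9.210 mol O2; 16.27 mol is available, so H2 is limiting.
n(H2O) = (2/2) × 18.42 = 18.42 mol
m(H2O) = 18.42 × 18.02 = 331.9 g

332 g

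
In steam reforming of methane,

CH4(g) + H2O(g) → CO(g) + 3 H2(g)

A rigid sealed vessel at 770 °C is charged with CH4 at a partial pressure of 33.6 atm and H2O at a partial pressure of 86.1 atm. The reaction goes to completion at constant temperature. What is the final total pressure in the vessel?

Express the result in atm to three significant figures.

At constant V, partial pressures at 770 °C are proportional to moles, so apply stoichiometry directly to pressures.
P(H2O) required for 33.6 atm of CH4 = (1/1) × 33.6 = 33.60 atm; available 86.1 atm, so CH4 is limiting.
P(H2O) remaining = 86.1 − (1/1) × 33.6 = 52.50 atm
P(gaseous products) = (1+3)/1 × 33.6 = 134.4 atm
P_total at 770 °C = 52.50 + 134.4 = 186.9 atm

187 atm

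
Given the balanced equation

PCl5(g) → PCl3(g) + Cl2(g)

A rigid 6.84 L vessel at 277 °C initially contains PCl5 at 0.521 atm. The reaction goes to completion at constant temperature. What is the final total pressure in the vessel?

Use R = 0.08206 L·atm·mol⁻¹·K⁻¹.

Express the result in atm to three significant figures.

Rigid vessel, constant T ⇒ P scales with total gas moles (1 → 2).
P_final = (2/1) × 0.521 = 1.042 atm

1.04 atm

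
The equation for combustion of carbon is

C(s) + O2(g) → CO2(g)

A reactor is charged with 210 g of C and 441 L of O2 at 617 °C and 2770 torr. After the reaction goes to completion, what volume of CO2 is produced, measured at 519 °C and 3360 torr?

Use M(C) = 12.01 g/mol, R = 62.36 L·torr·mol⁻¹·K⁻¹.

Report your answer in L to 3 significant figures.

257 L

n(C) = 210 / 12.01 = 17.49 mol
n(O2) = PV/RT = (2770 × 441) / (62.36 × 890.15) = 22.01 mol
For 17.49 mol C, stoichiometry requires (1/1) × 17.49 = 17.49 mol O2; 22.01 mol is available, so C is limiting.
n(CO2) = (1/1) × 17.49 = 17.49 mol
V(CO2) = nRT/P = 17.49 × 62.36 × 792.15 / 3360 = 257.1 L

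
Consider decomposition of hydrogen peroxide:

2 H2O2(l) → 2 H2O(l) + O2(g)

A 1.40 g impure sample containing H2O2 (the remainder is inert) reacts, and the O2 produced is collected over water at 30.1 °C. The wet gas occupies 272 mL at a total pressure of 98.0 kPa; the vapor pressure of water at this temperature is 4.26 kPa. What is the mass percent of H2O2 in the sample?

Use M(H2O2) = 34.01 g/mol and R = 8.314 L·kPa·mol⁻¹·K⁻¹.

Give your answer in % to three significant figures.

P(O2) = 98.0 − 4.26 = 93.74 kPa
n(O2) = PV/RT = (93.74 × 0.2720) / (8.314 × 303.25) = 0.01011 mol
n(H2O2) = (2/1) × 0.01011 = 0.02022 mol
m(H2O2) = 0.02022 × 34.01 = 0.6877 g
%H2O2 = 0.6877 / 1.40 × 100 = 49.12%

49.1 %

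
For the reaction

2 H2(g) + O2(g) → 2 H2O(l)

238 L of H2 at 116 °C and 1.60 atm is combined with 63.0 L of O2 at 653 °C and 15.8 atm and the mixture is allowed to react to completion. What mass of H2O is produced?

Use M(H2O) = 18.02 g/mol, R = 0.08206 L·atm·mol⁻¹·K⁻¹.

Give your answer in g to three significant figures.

n(H2) = PV/RT = (1.60 × 238) / (0.08206 × 389.15) = 11.92 mol
n(O2) = PV/RT = (15.8 × 63.0) / (0.08206 × 926.15) = 13.10 mol
For 11.92 mol H2, stoichiometry requires (1/2) × 11.92 = 5.960 mol O2; 13.10 mol is available, so H2 is limiting.
n(H2O) = (2/2) × 11.92 = 11.92 mol
m(H2O) = 11.92 × 18.02 = 214.8 g

215 g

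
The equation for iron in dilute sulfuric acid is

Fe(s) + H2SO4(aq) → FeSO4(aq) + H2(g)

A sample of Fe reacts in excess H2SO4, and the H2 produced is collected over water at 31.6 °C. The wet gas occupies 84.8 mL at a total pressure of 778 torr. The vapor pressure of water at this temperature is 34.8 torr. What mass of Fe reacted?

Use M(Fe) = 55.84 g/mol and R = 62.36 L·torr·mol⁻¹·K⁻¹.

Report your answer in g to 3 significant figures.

0.185 g

P(H2) = 778 − 34.8 = 743.2 torr
n(H2) = PV/RT = (743.2 × 0.08480) / (62.36 × 304.75) = 0.003316 mol
n(Fe) = (1/1) × 0.003316 = 0.003316 mol
m(Fe) = 0.003316 × 55.84 = 0.1852 g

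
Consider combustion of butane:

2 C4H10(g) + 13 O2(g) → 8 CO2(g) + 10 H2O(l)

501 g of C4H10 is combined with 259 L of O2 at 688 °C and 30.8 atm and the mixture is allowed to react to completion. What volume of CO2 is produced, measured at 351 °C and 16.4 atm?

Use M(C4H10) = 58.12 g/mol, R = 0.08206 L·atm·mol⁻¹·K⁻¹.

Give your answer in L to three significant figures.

108 L

n(C4H10) = 501 / 58.12 = 8.620 mol
n(O2) = PV/RT = (30.8 × 259) / (0.08206 × 961.15) = 101.1 mol
For 8.620 mol C4H10, stoichiometry requires (13/2) × 8.620 = 56.03 mol O2; 101.1 mol is available, so C4H10 is limiting.
n(CO2) = (8/2) × 8.620 = 34.48 mol
V(CO2) = nRT/P = 34.48 × 0.08206 × 624.15 / 16.4 = 107.7 L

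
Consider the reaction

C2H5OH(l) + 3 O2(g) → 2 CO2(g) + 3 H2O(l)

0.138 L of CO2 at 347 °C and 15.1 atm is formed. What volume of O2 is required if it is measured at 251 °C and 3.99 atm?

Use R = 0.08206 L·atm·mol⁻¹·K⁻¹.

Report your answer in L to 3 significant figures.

n(CO2) = PV/RT = (15.1 × 0.138) / (0.08206 × 620.15) = 0.04095 mol
n(O2) = (3/2) × 0.04095 = 0.06143 mol
V = nRT/P = 0.06143 × 0.08206 × 524.15 / 3.99 = 0.6622 L

0.662 L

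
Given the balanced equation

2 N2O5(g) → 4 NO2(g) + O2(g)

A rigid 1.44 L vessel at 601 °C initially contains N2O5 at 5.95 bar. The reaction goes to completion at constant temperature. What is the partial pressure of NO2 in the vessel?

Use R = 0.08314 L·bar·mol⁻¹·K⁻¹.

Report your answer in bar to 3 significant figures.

11.9 bar

n(N2O5)₀ = PV/RT = (5.95 × 1.44) / (0.08314 × 874.15) = 0.1179 mol
n(NO2) = (4/2) × 0.1179 = 0.2358 mol
P(NO2) = nRT/V = 0.2358 × 0.08314 × 874.15 / 1.44 = 11.90 bar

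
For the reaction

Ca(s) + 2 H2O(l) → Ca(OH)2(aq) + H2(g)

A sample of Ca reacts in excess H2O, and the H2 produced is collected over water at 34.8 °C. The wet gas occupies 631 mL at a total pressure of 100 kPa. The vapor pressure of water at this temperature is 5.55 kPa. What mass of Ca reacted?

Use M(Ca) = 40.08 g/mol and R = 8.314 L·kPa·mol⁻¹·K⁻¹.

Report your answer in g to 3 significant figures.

P(H2) = 100 − 5.55 = 94.45 kPa
n(H2) = PV/RT = (94.45 × 0.6310) / (8.314 × 307.95) = 0.02328 mol
n(Ca) = (1/1) × 0.02328 = 0.02328 mol
m(Ca) = 0.02328 × 40.08 = 0.9331 g

0.933 g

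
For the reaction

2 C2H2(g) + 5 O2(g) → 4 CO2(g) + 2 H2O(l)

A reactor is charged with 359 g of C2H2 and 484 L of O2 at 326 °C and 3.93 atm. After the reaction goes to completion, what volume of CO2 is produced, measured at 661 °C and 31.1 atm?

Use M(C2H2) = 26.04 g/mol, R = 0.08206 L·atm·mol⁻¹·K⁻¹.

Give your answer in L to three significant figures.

n(C2H2) = 359 / 26.04 = 13.79 mol
n(O2) = PV/RT = (3.93 × 484) / (0.08206 × 599.15) = 38.69 mol
For 13.79 mol C2H2, stoichiometry requires (5/2) × 13.79 = 34.47 mol O2; 38.69 mol is available, so C2H2 is limiting.
n(CO2) = (4/2) × 13.79 = 27.58 mol
V(CO2) = nRT/P = 27.58 × 0.08206 × 934.15 / 31.1 = 67.98 L

68.0 L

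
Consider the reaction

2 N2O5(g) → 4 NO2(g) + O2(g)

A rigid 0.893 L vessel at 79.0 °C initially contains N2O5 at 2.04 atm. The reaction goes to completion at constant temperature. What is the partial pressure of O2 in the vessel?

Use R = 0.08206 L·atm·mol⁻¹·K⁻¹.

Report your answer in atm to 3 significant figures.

1.02 atm

n(N2O5)₀ = PV/RT = (2.04 × 0.893) / (0.08206 × 352.15) = 0.06304 mol
n(O2) = (1/2) × 0.06304 = 0.03152 mol
P(O2) = nRT/V = 0.03152 × 0.08206 × 352.15 / 0.893 = 1.020 atm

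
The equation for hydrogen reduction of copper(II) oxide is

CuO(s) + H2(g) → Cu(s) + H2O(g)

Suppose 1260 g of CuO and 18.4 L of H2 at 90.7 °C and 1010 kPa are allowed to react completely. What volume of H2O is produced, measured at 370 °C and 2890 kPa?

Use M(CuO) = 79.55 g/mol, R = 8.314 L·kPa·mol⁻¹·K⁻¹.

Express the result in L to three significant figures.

n(CuO) = 1260 / 79.55 = 15.84 mol
n(H2) = PV/RT = (1010 × 18.4) / (8.314 × 363.85) = 6.143 mol
For 15.84 mol CuO, stoichiometry requires (1/1) × 15.84 = 15.84 mol H2; 6.143 mol is available, so H2 is limiting.
n(H2O) = (1/1) × 6.143 = 6.143 mol
V(H2O) = nRT/P = 6.143 × 8.314 × 643.15 / 2890 = 11.37 L

11.4 L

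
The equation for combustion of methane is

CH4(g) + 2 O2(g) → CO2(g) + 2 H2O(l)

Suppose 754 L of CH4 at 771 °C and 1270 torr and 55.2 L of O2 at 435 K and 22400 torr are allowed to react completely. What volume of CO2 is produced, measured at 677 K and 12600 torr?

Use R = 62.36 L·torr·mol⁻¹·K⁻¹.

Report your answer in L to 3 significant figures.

49.3 L

n(CH4) = PV/RT = (1270 × 754) / (62.36 × 1044.15) = 14.71 mol
n(O2) = PV/RT = (22400 × 55.2) / (62.36 × 435) = 45.58 mol
For 14.71 mol CH4, stoichiometry requires (2/1) × 14.71 = 29.42 mol O2; 45.58 mol is available, so CH4 is limiting.
n(CO2) = (1/1) × 14.71 = 14.71 mol
V(CO2) = nRT/P = 14.71 × 62.36 × 677 / 12600 = 49.29 L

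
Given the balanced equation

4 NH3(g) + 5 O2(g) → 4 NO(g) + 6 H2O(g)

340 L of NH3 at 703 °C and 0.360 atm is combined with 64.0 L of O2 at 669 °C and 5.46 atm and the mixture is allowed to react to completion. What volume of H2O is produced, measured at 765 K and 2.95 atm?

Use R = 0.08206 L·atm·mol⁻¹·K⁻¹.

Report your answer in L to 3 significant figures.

n(NH3) = PV/RT = (0.360 × 340) / (0.08206 × 976.15) = 1.528 mol
n(O2) = PV/RT = (5.46 × 64.0) / (0.08206 × 942.15) = 4.520 mol
For 1.528 mol NH3, stoichiometry requires (5/4) × 1.528 = 1.910 mol O2; 4.520 mol is available, so NH3 is limiting.
n(H2O) = (6/4) × 1.528 = 2.292 mol
V(H2O) = nRT/P = 2.292 × 0.08206 × 765 / 2.95 = 48.77 L

48.8 L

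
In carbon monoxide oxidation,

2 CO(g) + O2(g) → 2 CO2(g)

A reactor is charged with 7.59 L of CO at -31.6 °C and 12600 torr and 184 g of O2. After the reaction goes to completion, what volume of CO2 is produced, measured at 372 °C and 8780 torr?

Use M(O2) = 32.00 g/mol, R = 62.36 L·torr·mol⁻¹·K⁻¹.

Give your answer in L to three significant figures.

29.1 L

n(CO) = PV/RT = (12600 × 7.59) / (62.36 × 241.55) = 6.349 mol
n(O2) = 184 / 32.00 = 5.750 mol
For 6.349 mol CO, stoichiometry requires (1/2) × 6.349 = 3.175 mol O2; 5.750 mol is available, so CO is limiting.
n(CO2) = (2/2) × 6.349 = 6.349 mol
V(CO2) = nRT/P = 6.349 × 62.36 × 645.15 / 8780 = 29.09 L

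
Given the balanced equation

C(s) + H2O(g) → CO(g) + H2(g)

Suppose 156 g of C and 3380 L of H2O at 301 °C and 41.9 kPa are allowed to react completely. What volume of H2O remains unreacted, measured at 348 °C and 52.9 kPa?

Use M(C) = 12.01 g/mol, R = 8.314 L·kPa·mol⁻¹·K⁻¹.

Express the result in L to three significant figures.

1630 L

n(C) = 156 / 12.01 = 12.99 mol
n(H2O) = PV/RT = (41.9 × 3380) / (8.314 × 574.15) = 29.67 mol
For 12.99 mol C, stoichiometry requires (1/1) × 12.99 = 12.99 mol H2O; 29.67 mol is available, so C is limiting.
n(H2O) consumed = (1/1) × 12.99 = 12.99 mol; remaining = 29.67 − 12.99 = 16.68 mol
V(H2O) = nRT/P = 16.68 × 8.314 × 621.15 / 52.9 = 1628 L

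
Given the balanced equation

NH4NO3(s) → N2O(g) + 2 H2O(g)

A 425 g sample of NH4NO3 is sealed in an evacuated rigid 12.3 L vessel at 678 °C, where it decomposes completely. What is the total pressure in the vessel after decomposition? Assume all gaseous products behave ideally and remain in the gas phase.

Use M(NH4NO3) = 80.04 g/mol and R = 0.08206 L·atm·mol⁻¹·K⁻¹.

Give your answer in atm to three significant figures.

n(NH4NO3) = 425 / 80.04 = 5.310 mol
n(gas produced) = (3/1) × 5.310 = 15.93 mol
P = nRT/V = 15.93 × 0.08206 × 951.15 / 12.3 = 101.1 atm

101 atm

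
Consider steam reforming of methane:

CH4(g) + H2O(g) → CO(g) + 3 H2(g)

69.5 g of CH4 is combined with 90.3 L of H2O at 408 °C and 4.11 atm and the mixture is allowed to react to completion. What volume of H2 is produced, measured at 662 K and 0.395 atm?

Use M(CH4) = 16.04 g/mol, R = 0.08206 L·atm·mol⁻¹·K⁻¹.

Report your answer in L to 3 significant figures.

1790 L

n(CH4) = 69.5 / 16.04 = 4.333 mol
n(H2O) = PV/RT = (4.11 × 90.3) / (0.08206 × 681.15) = 6.640 mol
For 4.333 mol CH4, stoichiometry requires (1/1) × 4.333 = 4.333 mol H2O; 6.640 mol is available, so CH4 is limiting.
n(H2) = (3/1) × 4.333 = 13.00 mol
V(H2) = nRT/P = 13.00 × 0.08206 × 662 / 0.395 = 1788 L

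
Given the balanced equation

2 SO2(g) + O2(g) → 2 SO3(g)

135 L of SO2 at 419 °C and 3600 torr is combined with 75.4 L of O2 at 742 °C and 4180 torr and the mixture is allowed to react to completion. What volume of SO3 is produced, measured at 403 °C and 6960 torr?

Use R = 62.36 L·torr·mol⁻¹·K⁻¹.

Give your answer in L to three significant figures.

60.3 L

n(SO2) = PV/RT = (3600 × 135) / (62.36 × 692.15) = 11.26 mol
n(O2) = PV/RT = (4180 × 75.4) / (62.36 × 1015.15) = 4.979 mol
For 11.26 mol SO2, stoichiometry requires (1/2) × 11.26 = 5.630 mol O2; 4.979 mol is available, so O2 is limiting.
n(SO3) = (2/1) × 4.979 = 9.958 mol
V(SO3) = nRT/P = 9.958 × 62.36 × 676.15 / 6960 = 60.33 L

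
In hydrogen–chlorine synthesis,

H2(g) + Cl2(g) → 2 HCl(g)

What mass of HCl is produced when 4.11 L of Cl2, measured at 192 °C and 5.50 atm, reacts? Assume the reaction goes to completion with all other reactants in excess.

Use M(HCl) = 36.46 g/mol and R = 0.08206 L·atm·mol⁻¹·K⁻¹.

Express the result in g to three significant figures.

43.2 g

n(Cl2) = PV/RT = (5.50 × 4.11) / (0.08206 × 465.15) = 0.5922 mol
n(HCl) = (2/1) × 0.5922 = 1.184 mol
m(HCl) = 1.184 × 36.46 = 43.17 g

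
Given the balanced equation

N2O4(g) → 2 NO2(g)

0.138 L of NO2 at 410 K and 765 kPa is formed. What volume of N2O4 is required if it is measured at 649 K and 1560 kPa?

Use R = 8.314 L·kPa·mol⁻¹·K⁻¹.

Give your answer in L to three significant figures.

n(NO2) = PV/RT = (765 × 0.138) / (8.314 × 410) = 0.03097 mol
n(N2O4) = (1/2) × 0.03097 = 0.01549 mol
V = nRT/P = 0.01549 × 8.314 × 649 / 1560 = 0.05358 L

0.0536 L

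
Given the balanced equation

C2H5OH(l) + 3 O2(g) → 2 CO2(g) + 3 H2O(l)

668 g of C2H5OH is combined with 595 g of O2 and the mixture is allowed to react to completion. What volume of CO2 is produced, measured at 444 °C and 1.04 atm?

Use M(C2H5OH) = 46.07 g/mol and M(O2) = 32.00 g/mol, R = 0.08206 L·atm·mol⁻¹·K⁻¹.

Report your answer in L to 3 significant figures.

n(C2H5OH) = 668 / 46.07 = 14.50 mol
n(O2) = 595 / 32.00 = 18.59 mol
For 14.50 mol C2H5OH, stoichiometry requires (3/1) × 14.50 = 43.50 mol O2; 18.59 mol is available, so O2 is limiting.
n(CO2) = (2/3) × 18.59 = 12.39 mol
V(CO2) = nRT/P = 12.39 × 0.08206 × 717.15 / 1.04 = 701.1 L

701 L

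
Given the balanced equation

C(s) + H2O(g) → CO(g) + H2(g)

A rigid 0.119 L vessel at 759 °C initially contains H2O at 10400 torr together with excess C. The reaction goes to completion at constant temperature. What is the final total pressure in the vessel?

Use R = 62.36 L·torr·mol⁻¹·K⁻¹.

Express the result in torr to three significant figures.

Rigid vessel, constant T ⇒ P scales with total gas moles (1 → 2).
P_final = (2/1) × 10400 = 20800 torr

20800 torr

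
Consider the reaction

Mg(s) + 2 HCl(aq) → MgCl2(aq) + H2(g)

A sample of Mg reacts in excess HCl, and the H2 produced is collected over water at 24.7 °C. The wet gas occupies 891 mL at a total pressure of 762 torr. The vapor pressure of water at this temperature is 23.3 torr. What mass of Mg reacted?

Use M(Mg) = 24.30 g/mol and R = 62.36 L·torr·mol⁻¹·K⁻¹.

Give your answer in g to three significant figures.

0.861 g

P(H2) = 762 − 23.3 = 738.7 torr
n(H2) = PV/RT = (738.7 × 0.8910) / (62.36 × 297.85) = 0.03544 mol
n(Mg) = (1/1) × 0.03544 = 0.03544 mol
m(Mg) = 0.03544 × 24.30 = 0.8612 g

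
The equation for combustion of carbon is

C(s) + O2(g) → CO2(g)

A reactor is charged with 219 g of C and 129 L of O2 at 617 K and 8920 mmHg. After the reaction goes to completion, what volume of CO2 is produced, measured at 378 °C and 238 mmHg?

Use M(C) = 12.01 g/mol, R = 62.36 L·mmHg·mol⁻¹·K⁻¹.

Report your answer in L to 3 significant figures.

3110 L

n(C) = 219 / 12.01 = 18.23 mol
n(O2) = PV/RT = (8920 × 129) / (62.36 × 617) = 29.91 mol
For 18.23 mol C, stoichiometry requires (1/1) × 18.23 = 18.23 mol O2; 29.91 mol is available, so C is limiting.
n(CO2) = (1/1) × 18.23 = 18.23 mol
V(CO2) = nRT/P = 18.23 × 62.36 × 651.15 / 238 = 3110 L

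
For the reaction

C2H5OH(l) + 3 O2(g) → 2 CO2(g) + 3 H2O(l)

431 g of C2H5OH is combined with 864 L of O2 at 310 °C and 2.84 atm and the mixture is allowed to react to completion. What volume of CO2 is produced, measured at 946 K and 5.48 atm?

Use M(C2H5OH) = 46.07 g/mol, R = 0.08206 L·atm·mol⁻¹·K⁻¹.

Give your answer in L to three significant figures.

n(C2H5OH) = 431 / 46.07 = 9.355 mol
n(O2) = PV/RT = (2.84 × 864) / (0.08206 × 583.15) = 51.28 mol
For 9.355 mol C2H5OH, stoichiometry requires (3/1) × 9.355 = 28.07 mol O2; 51.28 mol is available, so C2H5OH is limiting.
n(CO2) = (2/1) × 9.355 = 18.71 mol
V(CO2) = nRT/P = 18.71 × 0.08206 × 946 / 5.48 = 265.0 L

265 L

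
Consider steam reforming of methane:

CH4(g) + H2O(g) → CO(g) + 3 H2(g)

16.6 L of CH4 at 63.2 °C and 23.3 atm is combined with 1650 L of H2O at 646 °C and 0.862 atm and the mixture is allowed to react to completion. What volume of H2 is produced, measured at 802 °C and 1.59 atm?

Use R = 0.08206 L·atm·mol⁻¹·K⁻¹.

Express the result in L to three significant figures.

2330 L

n(CH4) = PV/RT = (23.3 × 16.6) / (0.08206 × 336.35) = 14.01 mol
n(H2O) = PV/RT = (0.862 × 1650) / (0.08206 × 919.15) = 18.86 mol
For 14.01 mol CH4, stoichiometry requires (1/1) × 14.01 = 14.01 mol H2O; 18.86 mol is available, so CH4 is limiting.
n(H2) = (3/1) × 14.01 = 42.03 mol
V(H2) = nRT/P = 42.03 × 0.08206 × 1075.15 / 1.59 = 2332 L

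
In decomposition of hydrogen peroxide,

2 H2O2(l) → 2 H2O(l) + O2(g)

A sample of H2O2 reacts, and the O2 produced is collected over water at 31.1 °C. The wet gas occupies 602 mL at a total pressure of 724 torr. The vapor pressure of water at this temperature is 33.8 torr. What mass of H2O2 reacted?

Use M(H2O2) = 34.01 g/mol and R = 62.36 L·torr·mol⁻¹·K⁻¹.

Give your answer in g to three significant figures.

P(O2) = 724 − 33.8 = 690.2 torr
n(O2) = PV/RT = (690.2 × 0.6020) / (62.36 × 304.25) = 0.02190 mol
n(H2O2) = (2/1) × 0.02190 = 0.04380 mol
m(H2O2) = 0.04380 × 34.01 = 1.490 g

1.49 g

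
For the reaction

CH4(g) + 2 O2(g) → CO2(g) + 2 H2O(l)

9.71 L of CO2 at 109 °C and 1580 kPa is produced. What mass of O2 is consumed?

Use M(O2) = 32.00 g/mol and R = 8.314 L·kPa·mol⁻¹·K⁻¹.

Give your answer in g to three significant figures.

309 g

n(CO2) = PV/RT = (1580 × 9.71) / (8.314 × 382.15) = 4.829 mol
n(O2) = (2/1) × 4.829 = 9.658 mol
m(O2) = 9.658 × 32.00 = 309.1 g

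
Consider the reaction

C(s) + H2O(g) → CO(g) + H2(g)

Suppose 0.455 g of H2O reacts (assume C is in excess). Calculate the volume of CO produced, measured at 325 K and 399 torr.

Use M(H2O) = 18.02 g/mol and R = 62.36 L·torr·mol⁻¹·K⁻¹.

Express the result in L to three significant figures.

n(H2O) = 0.4550 / 18.02 = 0.02525 mol
n(CO) = (1/1) × 0.02525 = 0.02525 mol
V = nRT/P = 0.02525 × 62.36 × 325 / 399 = 1.283 L

1.28 L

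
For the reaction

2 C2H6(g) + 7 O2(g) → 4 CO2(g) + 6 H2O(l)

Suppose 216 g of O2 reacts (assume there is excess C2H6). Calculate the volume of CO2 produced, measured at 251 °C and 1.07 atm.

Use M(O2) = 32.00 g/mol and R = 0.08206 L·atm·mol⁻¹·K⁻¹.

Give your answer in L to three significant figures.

155 L

n(O2) = 216.0 / 32.00 = 6.750 mol
n(CO2) = (4/7) × 6.750 = 3.857 mol
V = nRT/P = 3.857 × 0.08206 × 524.15 / 1.07 = 155.0 L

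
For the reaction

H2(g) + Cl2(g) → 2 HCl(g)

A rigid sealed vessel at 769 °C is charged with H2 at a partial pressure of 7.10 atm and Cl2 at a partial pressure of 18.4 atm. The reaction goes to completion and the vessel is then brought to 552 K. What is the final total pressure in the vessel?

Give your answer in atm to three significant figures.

With V and T fixed, P_i ∝ n_i, so the mole ratios apply directly to partial pressures at 769 °C.
P(Cl2) required for 7.10 atm of H2 = (1/1) × 7.10 = 7.100 atm; available 18.4 atm, so H2 is limiting.
P(Cl2) remaining = 18.4 − (1/1) × 7.10 = 11.30 atm
P(gaseous products) = (2)/1 × 7.10 = 14.20 atm
P_total at 769 °C = 11.30 + 14.20 = 25.50 atm
Scaling to 552 K: P = 25.50 × 552/1042.15 = 13.51 atm

13.5 atm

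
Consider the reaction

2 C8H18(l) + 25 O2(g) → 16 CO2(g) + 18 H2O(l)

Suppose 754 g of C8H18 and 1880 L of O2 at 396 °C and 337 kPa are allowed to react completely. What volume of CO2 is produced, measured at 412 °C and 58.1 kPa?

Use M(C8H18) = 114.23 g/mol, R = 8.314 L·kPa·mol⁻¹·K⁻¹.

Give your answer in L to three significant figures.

5180 L

n(C8H18) = 754 / 114.23 = 6.601 mol
n(O2) = PV/RT = (337 × 1880) / (8.314 × 669.15) = 113.9 mol
For 6.601 mol C8H18, stoichiometry requires (25/2) × 6.601 = 82.51 mol O2; 113.9 mol is available, so C8H18 is limiting.
n(CO2) = (16/2) × 6.601 = 52.81 mol
V(CO2) = nRT/P = 52.81 × 8.314 × 685.15 / 58.1 = 5178 L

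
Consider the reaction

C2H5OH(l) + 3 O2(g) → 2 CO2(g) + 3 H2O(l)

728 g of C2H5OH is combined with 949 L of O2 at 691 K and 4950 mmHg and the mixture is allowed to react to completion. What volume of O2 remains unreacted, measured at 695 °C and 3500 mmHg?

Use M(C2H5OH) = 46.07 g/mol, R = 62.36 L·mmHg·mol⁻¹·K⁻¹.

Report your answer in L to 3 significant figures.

1060 L

n(C2H5OH) = 728 / 46.07 = 15.80 mol
n(O2) = PV/RT = (4950 × 949) / (62.36 × 691) = 109.0 mol
For 15.80 mol C2H5OH, stoichiometry requires (3/1) × 15.80 = 47.40 mol O2; 109.0 mol is available, so C2H5OH is limiting.
n(O2) consumed = (3/1) × 15.80 = 47.40 mol; remaining = 109.0 − 47.40 = 61.60 mol
V(O2) = nRT/P = 61.60 × 62.36 × 968.15 / 3500 = 1063 L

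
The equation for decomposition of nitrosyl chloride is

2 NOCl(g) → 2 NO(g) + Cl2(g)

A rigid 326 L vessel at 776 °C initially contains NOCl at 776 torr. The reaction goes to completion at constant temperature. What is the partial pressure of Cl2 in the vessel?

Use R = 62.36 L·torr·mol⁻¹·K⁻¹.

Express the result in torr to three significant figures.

388 torr

n(NOCl)₀ = PV/RT = (776 × 326) / (62.36 × 1049.15) = 3.867 mol
n(Cl2) = (1/2) × 3.867 = 1.933 mol
P(Cl2) = nRT/V = 1.933 × 62.36 × 1049.15 / 326 = 387.9 torr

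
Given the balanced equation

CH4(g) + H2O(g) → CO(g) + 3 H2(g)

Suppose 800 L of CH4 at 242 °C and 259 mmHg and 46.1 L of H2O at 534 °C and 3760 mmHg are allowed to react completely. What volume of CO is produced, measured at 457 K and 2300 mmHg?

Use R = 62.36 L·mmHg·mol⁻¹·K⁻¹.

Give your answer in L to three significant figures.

42.7 L

n(CH4) = PV/RT = (259 × 800) / (62.36 × 515.15) = 6.450 mol
n(H2O) = PV/RT = (3760 × 46.1) / (62.36 × 807.15) = 3.444 mol
For 6.450 mol CH4, stoichiometry requires (1/1) × 6.450 = 6.450 mol H2O; 3.444 mol is available, so H2O is limiting.
n(CO) = (1/1) × 3.444 = 3.444 mol
V(CO) = nRT/P = 3.444 × 62.36 × 457 / 2300 = 42.67 L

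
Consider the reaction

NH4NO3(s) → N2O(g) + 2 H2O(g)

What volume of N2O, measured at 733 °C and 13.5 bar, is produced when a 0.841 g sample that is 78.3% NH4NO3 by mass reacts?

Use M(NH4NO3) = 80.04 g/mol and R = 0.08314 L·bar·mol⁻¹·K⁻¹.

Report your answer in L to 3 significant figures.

mass of NH4NO3 = 0.841 × 78.3/100 = 0.6585 g
n(NH4NO3) = 0.6585 / 80.04 = 0.008227 mol
n(N2O) = (1/1) × 0.008227 = 0.008227 mol
V = nRT/P = 0.008227 × 0.08314 × 1006.15 / 13.5 = 0.05098 L

0.0510 L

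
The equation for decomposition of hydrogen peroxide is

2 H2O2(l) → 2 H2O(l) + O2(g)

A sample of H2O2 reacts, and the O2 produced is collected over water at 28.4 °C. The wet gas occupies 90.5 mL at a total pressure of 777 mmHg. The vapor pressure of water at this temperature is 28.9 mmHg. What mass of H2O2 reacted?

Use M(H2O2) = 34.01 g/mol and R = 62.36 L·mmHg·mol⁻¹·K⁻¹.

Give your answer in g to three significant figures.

0.245 g

P(O2) = 777 − 28.9 = 748.1 mmHg
n(O2) = PV/RT = (748.1 × 0.09050) / (62.36 × 301.55) = 0.003600 mol
n(H2O2) = (2/1) × 0.003600 = 0.007200 mol
m(H2O2) = 0.007200 × 34.01 = 0.2449 g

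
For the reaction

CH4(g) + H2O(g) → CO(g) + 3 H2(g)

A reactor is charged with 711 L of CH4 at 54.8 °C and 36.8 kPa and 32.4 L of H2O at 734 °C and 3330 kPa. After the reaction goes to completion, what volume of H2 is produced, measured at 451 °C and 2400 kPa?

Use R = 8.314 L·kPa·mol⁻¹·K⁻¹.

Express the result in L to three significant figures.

n(CH4) = PV/RT = (36.8 × 711) / (8.314 × 327.95) = 9.596 mol
n(H2O) = PV/RT = (3330 × 32.4) / (8.314 × 1007.15) = 12.89 mol
For 9.596 mol CH4, stoichiometry requires (1/1) × 9.596 = 9.596 mol H2O; 12.89 mol is available, so CH4 is limiting.
n(H2) = (3/1) × 9.596 = 28.79 mol
V(H2) = nRT/P = 28.79 × 8.314 × 724.15 / 2400 = 72.22 L

72.2 L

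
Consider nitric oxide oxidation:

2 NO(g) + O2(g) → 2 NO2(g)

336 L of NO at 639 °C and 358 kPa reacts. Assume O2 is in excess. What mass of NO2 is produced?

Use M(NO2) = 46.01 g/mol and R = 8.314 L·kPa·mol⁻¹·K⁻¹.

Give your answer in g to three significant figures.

n(NO) = PV/RT = (358 × 336) / (8.314 × 912.15) = 15.86 mol
n(NO2) = (2/2) × 15.86 = 15.86 mol
m(NO2) = 15.86 × 46.01 = 729.7 g

730 g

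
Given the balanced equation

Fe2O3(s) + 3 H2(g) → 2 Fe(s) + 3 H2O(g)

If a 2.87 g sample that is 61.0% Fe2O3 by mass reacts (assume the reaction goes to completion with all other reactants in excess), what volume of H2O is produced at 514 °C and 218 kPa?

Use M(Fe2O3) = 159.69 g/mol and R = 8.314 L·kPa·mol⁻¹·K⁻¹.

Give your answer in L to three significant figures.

0.987 L

mass of Fe2O3 = 2.87 × 61.0/100 = 1.751 g
n(Fe2O3) = 1.751 / 159.69 = 0.01096 mol
n(H2O) = (3/1) × 0.01096 = 0.03288 mol
V = nRT/P = 0.03288 × 8.314 × 787.15 / 218 = 0.9871 L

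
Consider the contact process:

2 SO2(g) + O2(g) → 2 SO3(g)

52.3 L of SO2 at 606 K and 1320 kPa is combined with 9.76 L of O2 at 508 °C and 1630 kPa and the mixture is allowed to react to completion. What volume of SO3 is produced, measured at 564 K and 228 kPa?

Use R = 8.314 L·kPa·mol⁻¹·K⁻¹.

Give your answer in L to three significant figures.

n(SO2) = PV/RT = (1320 × 52.3) / (8.314 × 606) = 13.70 mol
n(O2) = PV/RT = (1630 × 9.76) / (8.314 × 781.15) = 2.450 mol
For 13.70 mol SO2, stoichiometry requires (1/2) × 13.70 = 6.850 mol O2; 2.450 mol is available, so O2 is limiting.
n(SO3) = (2/1) × 2.450 = 4.900 mol
V(SO3) = nRT/P = 4.900 × 8.314 × 564 / 228 = 100.8 L

101 L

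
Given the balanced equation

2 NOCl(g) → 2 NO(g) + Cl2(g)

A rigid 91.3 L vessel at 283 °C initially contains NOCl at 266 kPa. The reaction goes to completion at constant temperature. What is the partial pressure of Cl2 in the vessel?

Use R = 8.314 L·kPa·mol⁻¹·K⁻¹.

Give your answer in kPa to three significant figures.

n(NOCl)₀ = PV/RT = (266 × 91.3) / (8.314 × 556.15) = 5.252 mol
n(Cl2) = (1/2) × 5.252 = 2.626 mol
P(Cl2) = nRT/V = 2.626 × 8.314 × 556.15 / 91.3 = 133.0 kPa

133 kPa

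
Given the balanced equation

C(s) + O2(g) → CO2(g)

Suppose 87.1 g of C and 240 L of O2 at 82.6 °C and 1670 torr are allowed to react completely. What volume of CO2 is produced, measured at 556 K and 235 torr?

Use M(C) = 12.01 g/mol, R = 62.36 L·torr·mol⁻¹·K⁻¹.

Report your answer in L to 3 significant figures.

n(C) = 87.1 / 12.01 = 7.252 mol
n(O2) = PV/RT = (1670 × 240) / (62.36 × 355.75) = 18.07 mol
For 7.252 mol C, stoichiometry requires (1/1) × 7.252 = 7.252 mol O2; 18.07 mol is available, so C is limiting.
n(CO2) = (1/1) × 7.252 = 7.252 mol
V(CO2) = nRT/P = 7.252 × 62.36 × 556 / 235 = 1070 L

1070 L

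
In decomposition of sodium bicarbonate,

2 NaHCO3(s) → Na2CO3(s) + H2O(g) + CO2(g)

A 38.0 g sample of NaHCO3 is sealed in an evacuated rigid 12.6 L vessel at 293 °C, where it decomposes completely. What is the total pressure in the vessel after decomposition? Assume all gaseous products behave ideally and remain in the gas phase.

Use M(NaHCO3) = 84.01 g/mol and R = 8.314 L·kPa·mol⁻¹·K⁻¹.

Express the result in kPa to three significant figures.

169 kPa

n(NaHCO3) = 38.0 / 84.01 = 0.4523 mol
n(gas produced) = (2/2) × 0.4523 = 0.4523 mol
P = nRT/V = 0.4523 × 8.314 × 566.15 / 12.6 = 169.0 kPa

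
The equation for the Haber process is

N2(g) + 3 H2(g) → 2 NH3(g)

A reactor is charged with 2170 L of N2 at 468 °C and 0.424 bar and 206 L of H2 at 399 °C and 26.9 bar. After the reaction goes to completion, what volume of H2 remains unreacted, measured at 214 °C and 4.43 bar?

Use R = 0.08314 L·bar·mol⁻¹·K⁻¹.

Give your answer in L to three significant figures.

497 L

n(N2) = PV/RT = (0.424 × 2170) / (0.08314 × 741.15) = 14.93 mol
n(H2) = PV/RT = (26.9 × 206) / (0.08314 × 672.15) = 99.16 mol
For 14.93 mol N2, stoichiometry requires (3/1) × 14.93 = 44.79 mol H2; 99.16 mol is available, so N2 is limiting.
n(H2) consumed = (3/1) × 14.93 = 44.79 mol; remaining = 99.16 − 44.79 = 54.37 mol
V(H2) = nRT/P = 54.37 × 0.08314 × 487.15 / 4.43 = 497.1 L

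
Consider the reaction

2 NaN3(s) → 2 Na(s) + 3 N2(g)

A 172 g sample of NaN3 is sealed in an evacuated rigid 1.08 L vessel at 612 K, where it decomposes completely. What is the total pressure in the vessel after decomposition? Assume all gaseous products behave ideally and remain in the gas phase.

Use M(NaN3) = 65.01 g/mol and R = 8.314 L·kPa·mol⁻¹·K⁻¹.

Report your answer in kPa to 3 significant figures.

18700 kPa

n(NaN3) = 172 / 65.01 = 2.646 mol
n(gas produced) = (3/2) × 2.646 = 3.969 mol
P = nRT/V = 3.969 × 8.314 × 612 / 1.08 = 18700 kPa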